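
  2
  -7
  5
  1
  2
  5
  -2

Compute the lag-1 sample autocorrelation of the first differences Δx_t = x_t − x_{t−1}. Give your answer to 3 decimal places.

First differences Δx: -9, 12, -4, 1, 3, -7
Mean of differences = -0.6667
Numerator Σ(Δx_t−Δx̄)(Δx_{t+1}−Δx̄) = -170.4444
Denominator Σ(Δx_t−Δx̄)² = 297.3333
r_1(Δx) = -170.4444 / 297.3333 = -0.573

-0.573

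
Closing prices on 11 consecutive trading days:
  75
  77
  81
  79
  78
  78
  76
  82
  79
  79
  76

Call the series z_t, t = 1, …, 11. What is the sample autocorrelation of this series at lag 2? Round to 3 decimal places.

-0.248

Mean z̄ = (75 + 77 + 81 + 79 + 78 + 78 + 76 + 82 + 79 + 79 + 76)/11 = 78.1818
Numerator Σ_{t=1}^{9}(z_t−z̄)(z_{t+2}−z̄) = -11.3388
Denominator Σ(z_t−z̄)² = 45.6364
r_2 = -11.3388 / 45.6364 = -0.248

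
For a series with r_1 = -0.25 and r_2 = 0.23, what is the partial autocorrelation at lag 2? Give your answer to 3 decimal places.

φ_{22} = (r_2 − r_1²) / (1 − r_1²)
r_1² = (-0.25)² = 0.0625
Numerator = 0.23 − 0.0625 = 0.1675; denominator = 1 − 0.0625 = 0.9375
φ_{22} = 0.1675 / 0.9375 = 0.179

0.179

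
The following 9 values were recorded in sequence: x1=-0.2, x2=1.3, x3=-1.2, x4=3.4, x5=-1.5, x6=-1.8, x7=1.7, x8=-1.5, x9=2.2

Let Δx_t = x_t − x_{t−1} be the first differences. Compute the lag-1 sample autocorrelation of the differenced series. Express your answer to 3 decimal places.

-0.669

First differences Δx: 1.5, -2.5, 4.6, -4.9, -0.3, 3.5, -3.2, 3.7
Mean of differences = 0.3000
Numerator Σ(Δx_t−Δx̄)(Δx_{t+1}−Δx̄) = -59.6600
Denominator Σ(Δx_t−Δx̄)² = 89.2200
r_1(Δx) = -59.6600 / 89.2200 = -0.669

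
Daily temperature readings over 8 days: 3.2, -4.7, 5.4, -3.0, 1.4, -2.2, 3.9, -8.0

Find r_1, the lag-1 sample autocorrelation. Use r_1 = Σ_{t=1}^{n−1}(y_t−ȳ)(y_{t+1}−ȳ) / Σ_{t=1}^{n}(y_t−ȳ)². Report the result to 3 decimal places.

Mean ȳ = (3.2 − 4.7 + 5.4 − 3.0 + 1.4 − 2.2 + 3.9 − 8.0)/8 = -0.5000
Numerator Σ_{t=1}^{7}(y_t−ȳ)(y_{t+1}−ȳ) = -103.5300
Denominator Σ(y_t−ȳ)² = 154.5000
r_1 = -103.5300 / 154.5000 = -0.670

-0.670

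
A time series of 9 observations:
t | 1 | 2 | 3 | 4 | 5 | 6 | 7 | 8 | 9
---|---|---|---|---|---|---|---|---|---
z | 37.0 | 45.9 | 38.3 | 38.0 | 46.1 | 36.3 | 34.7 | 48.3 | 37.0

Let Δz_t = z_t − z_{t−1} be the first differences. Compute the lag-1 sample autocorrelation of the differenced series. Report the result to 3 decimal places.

First differences Δz: 8.9, -7.6, -0.3, 8.1, -9.8, -1.6, 13.6, -11.3
Mean of differences = 0.0000
Numerator Σ(Δz_t−Δz̄)(Δz_{t+1}−Δz̄) = -306.9300
Denominator Σ(Δz_t−Δz̄)² = 613.9200
r_1(Δz) = -306.9300 / 613.9200 = -0.500

-0.500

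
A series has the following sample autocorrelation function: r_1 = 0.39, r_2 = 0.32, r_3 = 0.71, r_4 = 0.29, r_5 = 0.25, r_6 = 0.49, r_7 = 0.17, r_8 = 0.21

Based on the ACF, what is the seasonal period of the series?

3

The largest autocorrelation is r_3 = 0.71, with a weaker echo at lag 6 (0.49); the remaining lags stay at or below 0.39. The elevated value at lag 1 (0.39), dropping to 0.32 at lag 2, reflects decaying short-term dependence rather than seasonality.
The dominant spike at lag 3 indicates a seasonal period of 3.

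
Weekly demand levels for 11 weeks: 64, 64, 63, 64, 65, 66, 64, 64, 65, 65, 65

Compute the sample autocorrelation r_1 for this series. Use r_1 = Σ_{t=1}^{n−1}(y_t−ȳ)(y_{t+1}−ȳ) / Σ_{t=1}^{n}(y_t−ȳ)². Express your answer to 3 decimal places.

Mean ȳ = (64 + 64 + 63 + 64 + 65 + 66 + 64 + 64 + 65 + 65 + 65)/11 = 64.4545
Numerator Σ_{t=1}^{10}(y_t−ȳ)(y_{t+1}−ȳ) = 1.9752
Denominator Σ(y_t−ȳ)² = 6.7273
r_1 = 1.9752 / 6.7273 = 0.294

0.294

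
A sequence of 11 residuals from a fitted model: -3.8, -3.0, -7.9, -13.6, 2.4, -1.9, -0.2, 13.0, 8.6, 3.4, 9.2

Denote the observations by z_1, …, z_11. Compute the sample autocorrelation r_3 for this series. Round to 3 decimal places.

Mean z̄ = (-3.8 − 3.0 − 7.9 − 13.6 + 2.4 − 1.9 − 0.2 + 13.0 + 8.6 + 3.4 + 9.2)/11 = 0.5636
Numerator Σ_{t=1}^{8}(z_t−z̄)(z_{t+3}−z̄) = 195.2060
Denominator Σ(z_t−z̄)² = 615.8855
r_3 = 195.2060 / 615.8855 = 0.317

0.317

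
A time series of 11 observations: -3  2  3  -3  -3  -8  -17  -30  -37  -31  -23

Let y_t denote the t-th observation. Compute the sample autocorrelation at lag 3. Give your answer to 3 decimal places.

0.116

Mean ȳ = (-3 + 2 + 3 − 3 − 3 − 8 − 17 − 30 − 37 − 31 − 23)/11 = -13.6364
Numerator Σ_{t=1}^{8}(y_t−ȳ)(y_{t+3}−ȳ) = 243.3306
Denominator Σ(y_t−ȳ)² = 2106.5455
r_3 = 243.3306 / 2106.5455 = 0.116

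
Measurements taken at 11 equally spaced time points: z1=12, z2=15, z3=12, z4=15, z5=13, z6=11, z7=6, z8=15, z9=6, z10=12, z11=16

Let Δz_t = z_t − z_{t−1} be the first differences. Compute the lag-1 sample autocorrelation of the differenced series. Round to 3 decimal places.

-0.606

First differences Δz: 3, -3, 3, -2, -2, -5, 9, -9, 6, 4
Mean of differences = 0.4000
Numerator Σ(Δz_t−Δz̄)(Δz_{t+1}−Δz̄) = -164.9600
Denominator Σ(Δz_t−Δz̄)² = 272.4000
r_1(Δz) = -164.9600 / 272.4000 = -0.606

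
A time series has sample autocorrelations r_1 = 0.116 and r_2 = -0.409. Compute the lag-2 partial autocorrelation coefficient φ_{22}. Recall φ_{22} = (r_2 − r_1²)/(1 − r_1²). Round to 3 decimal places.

-0.428

φ_{22} = (r_2 − r_1²) / (1 − r_1²)
r_1² = (0.116)² = 0.013456
Numerator = -0.409 − 0.0135 = -0.4225; denominator = 1 − 0.0135 = 0.9865
φ_{22} = -0.4225 / 0.9865 = -0.428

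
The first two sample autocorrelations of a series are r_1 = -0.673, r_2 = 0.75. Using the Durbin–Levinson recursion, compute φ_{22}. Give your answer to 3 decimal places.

φ_{22} = (r_2 − r_1²) / (1 − r_1²)
r_1² = (-0.673)² = 0.452929
Numerator = 0.75 − 0.4529 = 0.2971; denominator = 1 − 0.4529 = 0.5471
φ_{22} = 0.2971 / 0.5471 = 0.543

0.543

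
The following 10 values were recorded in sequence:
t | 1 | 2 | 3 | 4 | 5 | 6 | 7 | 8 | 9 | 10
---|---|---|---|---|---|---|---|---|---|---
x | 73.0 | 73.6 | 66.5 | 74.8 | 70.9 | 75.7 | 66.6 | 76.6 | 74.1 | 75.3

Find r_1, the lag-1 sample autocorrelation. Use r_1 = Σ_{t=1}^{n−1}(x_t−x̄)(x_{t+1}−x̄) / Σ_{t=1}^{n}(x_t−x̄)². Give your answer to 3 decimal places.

-0.516

Mean x̄ = (73.0 + 73.6 + 66.5 + 74.8 + 70.9 + 75.7 + 66.6 + 76.6 + 74.1 + 75.3)/10 = 72.7100
Numerator Σ_{t=1}^{9}(x_t−x̄)(x_{t+1}−x̄) = -60.4721
Denominator Σ(x_t−x̄)² = 117.1290
r_1 = -60.4721 / 117.1290 = -0.516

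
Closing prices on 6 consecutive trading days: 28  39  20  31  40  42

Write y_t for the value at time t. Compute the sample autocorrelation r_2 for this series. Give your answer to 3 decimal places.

Mean ȳ = (28 + 39 + 20 + 31 + 40 + 42)/6 = 33.3333
Deviations from mean: -5.3333, 5.6667, -13.3333, -2.3333, 6.6667, 8.6667
Σ(y_t−ȳ)(y_{t+2}−ȳ) = (71.1111) + (-13.2222) + (-88.8889) + (-20.2222) = -51.2222
Denominator Σ(y_t−ȳ)² = 363.3333
r_2 = -51.2222 / 363.3333 = -0.141

-0.141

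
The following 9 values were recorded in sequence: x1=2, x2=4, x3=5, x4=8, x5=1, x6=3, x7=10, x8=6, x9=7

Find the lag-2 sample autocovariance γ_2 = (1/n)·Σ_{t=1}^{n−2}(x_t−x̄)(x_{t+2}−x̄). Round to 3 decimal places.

Mean x̄ = (2 + 4 + 5 + 8 + 1 + 3 + 10 + 6 + 7)/9 = 5.1111
Σ_{t=1}^{7}(x_t−x̄)(x_{t+2}−x̄) = -21.2469
γ_2 = -21.2469 / 9 = -2.361

-2.361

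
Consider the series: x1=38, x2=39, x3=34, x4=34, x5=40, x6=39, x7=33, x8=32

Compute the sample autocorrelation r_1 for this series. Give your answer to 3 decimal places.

Mean x̄ = (38 + 39 + 34 + 34 + 40 + 39 + 33 + 32)/8 = 36.1250
Deviations from mean: 1.8750, 2.8750, -2.1250, -2.1250, 3.8750, 2.8750, -3.1250, -4.1250
Numerator Σ_{t=1}^{7}(x_t−x̄)(x_{t+1}−x̄) = 10.6094
Denominator Σ(x_t−x̄)² = 70.8750
r_1 = 10.6094 / 70.8750 = 0.150

0.150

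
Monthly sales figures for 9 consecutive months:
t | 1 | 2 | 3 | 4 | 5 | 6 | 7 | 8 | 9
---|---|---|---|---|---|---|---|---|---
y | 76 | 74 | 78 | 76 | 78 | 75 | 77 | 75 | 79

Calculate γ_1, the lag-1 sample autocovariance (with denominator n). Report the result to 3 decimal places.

-1.294

Mean ȳ = (76 + 74 + 78 + 76 + 78 + 75 + 77 + 75 + 79)/9 = 76.4444
Σ_{t=1}^{8}(y_t−ȳ)(y_{t+1}−ȳ) = -11.6420
γ_1 = -11.6420 / 9 = -1.294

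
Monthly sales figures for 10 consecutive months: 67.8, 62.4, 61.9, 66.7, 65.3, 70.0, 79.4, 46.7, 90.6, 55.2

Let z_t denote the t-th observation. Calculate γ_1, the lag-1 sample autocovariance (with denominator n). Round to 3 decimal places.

Mean z̄ = (67.8 + 62.4 + 61.9 + 66.7 + 65.3 + 70.0 + 79.4 + 46.7 + 90.6 + 55.2)/10 = 66.6000
Σ_{t=1}^{9}(z_t−z̄)(z_{t+1}−z̄) = -952.7200
γ_1 = -952.7200 / 10 = -95.272

-95.272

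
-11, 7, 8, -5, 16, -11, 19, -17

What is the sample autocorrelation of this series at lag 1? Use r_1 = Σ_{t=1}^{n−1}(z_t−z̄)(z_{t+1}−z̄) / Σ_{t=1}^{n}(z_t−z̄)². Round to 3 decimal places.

-0.683

Mean z̄ = (-11 + 7 + 8 − 5 + 16 − 11 + 19 − 17)/8 = 0.7500
Deviations from mean: -11.7500, 6.2500, 7.2500, -5.7500, 15.2500, -11.7500, 18.2500, -17.7500
Σ(z_t−z̄)(z_{t+1}−z̄) = (-73.4375) + (45.3125) + (-41.6875) + (-87.6875) + (-179.1875) + (-214.4375) + (-323.9375) = -875.0625
Denominator Σ(z_t−z̄)² = 1281.5000
r_1 = -875.0625 / 1281.5000 = -0.683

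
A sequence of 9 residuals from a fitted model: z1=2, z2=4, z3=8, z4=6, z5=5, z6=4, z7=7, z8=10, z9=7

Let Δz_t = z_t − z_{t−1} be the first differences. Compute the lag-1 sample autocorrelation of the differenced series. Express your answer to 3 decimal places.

First differences Δz: 2, 4, -2, -1, -1, 3, 3, -3
Mean of differences = 0.6250
Numerator Σ(Δz_t−Δz̄)(Δz_{t+1}−Δz̄) = -4.1406
Denominator Σ(Δz_t−Δz̄)² = 49.8750
r_1(Δz) = -4.1406 / 49.8750 = -0.083

-0.083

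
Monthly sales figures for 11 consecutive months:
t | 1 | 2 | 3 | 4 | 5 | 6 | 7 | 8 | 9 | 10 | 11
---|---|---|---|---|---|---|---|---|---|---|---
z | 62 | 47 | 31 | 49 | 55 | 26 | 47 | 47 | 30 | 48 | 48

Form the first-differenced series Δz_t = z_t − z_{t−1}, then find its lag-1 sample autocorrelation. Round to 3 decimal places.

-0.379

First differences Δz: -15, -16, 18, 6, -29, 21, 0, -17, 18, 0
Mean of differences = -1.4000
Numerator Σ(Δz_t−Δz̄)(Δz_{t+1}−Δz̄) = -1029.5600
Denominator Σ(Δz_t−Δz̄)² = 2716.4000
r_1(Δz) = -1029.5600 / 2716.4000 = -0.379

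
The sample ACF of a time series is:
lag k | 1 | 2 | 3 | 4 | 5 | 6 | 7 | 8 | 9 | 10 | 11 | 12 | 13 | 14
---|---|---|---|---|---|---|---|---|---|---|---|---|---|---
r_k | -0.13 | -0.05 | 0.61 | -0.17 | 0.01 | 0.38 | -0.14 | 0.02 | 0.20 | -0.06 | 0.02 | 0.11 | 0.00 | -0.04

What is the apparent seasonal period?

The largest autocorrelation is r_3 = 0.61, with weaker echoes at lags 6 (0.38) and 9 (0.20); the remaining lags stay at or below 0.11.
The dominant spike at lag 3 indicates a seasonal period of 3.

3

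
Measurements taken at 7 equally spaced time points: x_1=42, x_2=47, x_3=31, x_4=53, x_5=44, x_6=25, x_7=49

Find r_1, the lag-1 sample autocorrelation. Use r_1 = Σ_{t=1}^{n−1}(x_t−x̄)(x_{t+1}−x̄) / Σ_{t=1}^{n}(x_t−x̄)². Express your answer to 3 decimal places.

Mean x̄ = (42 + 47 + 31 + 53 + 44 + 25 + 49)/7 = 41.5714
Deviations from mean: 0.4286, 5.4286, -10.5714, 11.4286, 2.4286, -16.5714, 7.4286
Numerator Σ_{t=1}^{6}(x_t−x̄)(x_{t+1}−x̄) = -311.4694
Denominator Σ(x_t−x̄)² = 607.7143
r_1 = -311.4694 / 607.7143 = -0.513

-0.513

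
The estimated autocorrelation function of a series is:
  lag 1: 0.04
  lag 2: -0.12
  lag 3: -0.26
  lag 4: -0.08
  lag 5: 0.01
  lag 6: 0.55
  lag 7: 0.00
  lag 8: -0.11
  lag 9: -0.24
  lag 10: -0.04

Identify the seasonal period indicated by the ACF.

The largest autocorrelation is r_6 = 0.55; the remaining lags stay at or below 0.04.
The dominant spike at lag 6 indicates a seasonal period of 6.

6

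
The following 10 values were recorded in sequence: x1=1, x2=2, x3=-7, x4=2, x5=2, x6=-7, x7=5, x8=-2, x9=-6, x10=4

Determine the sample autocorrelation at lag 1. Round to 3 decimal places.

-0.531

Mean x̄ = (1 + 2 − 7 + 2 + 2 − 7 + 5 − 2 − 6 + 4)/10 = -0.6000
Numerator Σ_{t=1}^{9}(x_t−x̄)(x_{t+1}−x̄) = -99.9600
Denominator Σ(x_t−x̄)² = 188.4000
r_1 = -99.9600 / 188.4000 = -0.531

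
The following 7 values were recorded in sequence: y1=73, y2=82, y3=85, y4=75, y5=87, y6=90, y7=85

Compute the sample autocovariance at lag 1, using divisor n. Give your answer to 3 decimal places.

0.566

Mean ȳ = (73 + 82 + 85 + 75 + 87 + 90 + 85)/7 = 82.4286
Deviations: -9.4286, -0.4286, 2.5714, -7.4286, 4.5714, 7.5714, 2.5714
Σ_{t=1}^{6}(y_t−ȳ)(y_{t+1}−ȳ) = 3.9592
γ_1 = 3.9592 / 7 = 0.566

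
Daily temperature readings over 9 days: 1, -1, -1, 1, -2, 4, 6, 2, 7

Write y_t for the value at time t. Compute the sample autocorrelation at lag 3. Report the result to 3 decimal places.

Mean ȳ = (1 − 1 − 1 + 1 − 2 + 4 + 6 + 2 + 7)/9 = 1.8889
Σ(y_t−ȳ)(y_{t+3}−ȳ) = (0.7901) + (11.2346) + (-6.0988) + (-3.6543) + (-0.4321) + (10.7901) = 12.6296
Denominator Σ(y_t−ȳ)² = 80.8889
r_3 = 12.6296 / 80.8889 = 0.156

0.156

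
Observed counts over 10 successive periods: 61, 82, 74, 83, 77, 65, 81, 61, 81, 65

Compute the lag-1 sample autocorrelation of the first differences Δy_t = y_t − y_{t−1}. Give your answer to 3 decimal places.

-0.700

First differences Δy: 21, -8, 9, -6, -12, 16, -20, 20, -16
Mean of differences = 0.4444
Numerator Σ(Δy_t−Δȳ)(Δy_{t+1}−Δȳ) = -1453.7531
Denominator Σ(Δy_t−Δȳ)² = 2076.2222
r_1(Δy) = -1453.7531 / 2076.2222 = -0.700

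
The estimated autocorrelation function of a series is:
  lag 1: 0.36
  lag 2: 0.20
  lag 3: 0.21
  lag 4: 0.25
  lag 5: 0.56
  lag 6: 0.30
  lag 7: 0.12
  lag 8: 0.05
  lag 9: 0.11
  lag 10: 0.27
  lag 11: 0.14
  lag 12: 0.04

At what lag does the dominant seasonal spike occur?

5

The largest autocorrelation is r_5 = 0.56; the remaining lags stay at or below 0.36. The elevated value at lag 1 (0.36), dropping to 0.20 at lag 2, reflects decaying short-term dependence rather than seasonality.
The dominant spike at lag 5 indicates a seasonal period of 5.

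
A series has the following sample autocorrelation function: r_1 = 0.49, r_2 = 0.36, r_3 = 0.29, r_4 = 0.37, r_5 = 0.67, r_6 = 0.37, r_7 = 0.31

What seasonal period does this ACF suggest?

The largest autocorrelation is r_5 = 0.67; the remaining lags stay at or below 0.49. The elevated value at lag 1 (0.49), dropping to 0.36 at lag 2, reflects decaying short-term dependence rather than seasonality.
The dominant spike at lag 5 indicates a seasonal period of 5.

5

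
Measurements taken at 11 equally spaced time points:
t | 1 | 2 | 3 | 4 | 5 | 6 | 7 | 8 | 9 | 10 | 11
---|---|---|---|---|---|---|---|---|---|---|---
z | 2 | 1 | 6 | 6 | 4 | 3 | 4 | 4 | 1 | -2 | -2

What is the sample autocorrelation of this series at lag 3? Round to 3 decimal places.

Mean z̄ = (2 + 1 + 6 + 6 + 4 + 3 + 4 + 4 + 1 − 2 − 2)/11 = 2.4545
Numerator Σ_{t=1}^{8}(z_t−z̄)(z_{t+3}−z̄) = -8.6198
Denominator Σ(z_t−z̄)² = 76.7273
r_3 = -8.6198 / 76.7273 = -0.112

-0.112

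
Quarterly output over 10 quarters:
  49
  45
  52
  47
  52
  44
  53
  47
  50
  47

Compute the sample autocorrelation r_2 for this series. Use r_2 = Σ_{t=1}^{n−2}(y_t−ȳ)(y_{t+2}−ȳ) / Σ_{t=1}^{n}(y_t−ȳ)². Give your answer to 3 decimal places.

0.661

Mean ȳ = (49 + 45 + 52 + 47 + 52 + 44 + 53 + 47 + 50 + 47)/10 = 48.6000
Numerator Σ_{t=1}^{8}(y_t−ȳ)(y_{t+2}−ȳ) = 57.0800
Denominator Σ(y_t−ȳ)² = 86.4000
r_2 = 57.0800 / 86.4000 = 0.661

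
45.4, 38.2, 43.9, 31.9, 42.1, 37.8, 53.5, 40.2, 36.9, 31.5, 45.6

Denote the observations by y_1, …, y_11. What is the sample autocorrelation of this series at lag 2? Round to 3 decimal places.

0.058

Mean ȳ = (45.4 + 38.2 + 43.9 + 31.9 + 42.1 + 37.8 + 53.5 + 40.2 + 36.9 + 31.5 + 45.6)/11 = 40.6364
Numerator Σ_{t=1}^{9}(y_t−ȳ)(y_{t+2}−ȳ) = 23.8310
Denominator Σ(y_t−ȳ)² = 413.5255
r_2 = 23.8310 / 413.5255 = 0.058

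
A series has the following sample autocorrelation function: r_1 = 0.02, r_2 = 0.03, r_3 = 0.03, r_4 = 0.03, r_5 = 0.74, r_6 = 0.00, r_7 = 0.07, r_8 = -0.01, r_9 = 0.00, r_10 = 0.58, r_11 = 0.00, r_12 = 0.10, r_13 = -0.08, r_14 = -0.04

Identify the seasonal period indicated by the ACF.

The largest autocorrelation is r_5 = 0.74, with a weaker echo at lag 10 (0.58); the remaining lags stay at or below 0.10.
The dominant spike at lag 5 indicates a seasonal period of 5.

5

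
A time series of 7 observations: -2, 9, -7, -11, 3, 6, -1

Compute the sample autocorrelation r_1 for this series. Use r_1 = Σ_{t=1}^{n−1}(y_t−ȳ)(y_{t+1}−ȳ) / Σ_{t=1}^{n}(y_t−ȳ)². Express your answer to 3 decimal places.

Mean ȳ = (-2 + 9 − 7 − 11 + 3 + 6 − 1)/7 = -0.4286
Deviations from mean: -1.5714, 9.4286, -6.5714, -10.5714, 3.4286, 6.4286, -0.5714
Numerator Σ_{t=1}^{6}(y_t−ȳ)(y_{t+1}−ȳ) = -25.1837
Denominator Σ(y_t−ȳ)² = 299.7143
r_1 = -25.1837 / 299.7143 = -0.084

-0.084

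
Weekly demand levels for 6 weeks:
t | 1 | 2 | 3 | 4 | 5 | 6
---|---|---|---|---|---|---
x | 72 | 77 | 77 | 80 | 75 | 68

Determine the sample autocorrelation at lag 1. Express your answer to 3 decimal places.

0.104

Mean x̄ = (72 + 77 + 77 + 80 + 75 + 68)/6 = 74.8333
Σ(x_t−x̄)(x_{t+1}−x̄) = (-6.1389) + (4.6944) + (11.1944) + (0.8611) + (-1.1389) = 9.4722
Denominator Σ(x_t−x̄)² = 90.8333
r_1 = 9.4722 / 90.8333 = 0.104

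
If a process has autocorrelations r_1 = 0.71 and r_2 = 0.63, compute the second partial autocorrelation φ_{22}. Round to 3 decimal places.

φ_{22} = (r_2 − r_1²) / (1 − r_1²)
r_1² = (0.71)² = 0.5041
Numerator = 0.63 − 0.5041 = 0.1259; denominator = 1 − 0.5041 = 0.4959
φ_{22} = 0.1259 / 0.4959 = 0.254

0.254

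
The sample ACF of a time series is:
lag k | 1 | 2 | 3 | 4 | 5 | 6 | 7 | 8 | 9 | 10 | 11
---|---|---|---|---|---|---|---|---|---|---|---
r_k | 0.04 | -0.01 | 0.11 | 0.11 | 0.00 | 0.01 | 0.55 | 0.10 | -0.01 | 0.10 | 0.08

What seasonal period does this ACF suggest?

The largest autocorrelation is r_7 = 0.55; the remaining lags stay at or below 0.11.
The dominant spike at lag 7 indicates a seasonal period of 7.

7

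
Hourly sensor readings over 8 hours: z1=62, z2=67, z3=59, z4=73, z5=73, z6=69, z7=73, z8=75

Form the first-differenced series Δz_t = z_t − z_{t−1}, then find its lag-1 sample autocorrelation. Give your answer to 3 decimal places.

-0.588

First differences Δz: 5, -8, 14, 0, -4, 4, 2
Mean of differences = 1.8571
Numerator Σ(Δz_t−Δz̄)(Δz_{t+1}−Δz̄) = -174.5918
Denominator Σ(Δz_t−Δz̄)² = 296.8571
r_1(Δz) = -174.5918 / 296.8571 = -0.588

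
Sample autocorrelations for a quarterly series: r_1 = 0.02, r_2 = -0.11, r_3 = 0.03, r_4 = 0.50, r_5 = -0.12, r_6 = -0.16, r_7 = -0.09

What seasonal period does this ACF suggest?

4

The largest autocorrelation is r_4 = 0.50; the remaining lags stay at or below 0.03.
The dominant spike at lag 4 indicates a seasonal period of 4.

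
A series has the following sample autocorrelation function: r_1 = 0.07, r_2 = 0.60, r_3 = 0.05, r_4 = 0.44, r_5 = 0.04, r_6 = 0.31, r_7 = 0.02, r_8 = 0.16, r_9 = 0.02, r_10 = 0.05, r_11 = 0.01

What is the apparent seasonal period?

2

The largest autocorrelation is r_2 = 0.60, with weaker echoes at lags 4 (0.44), 6 (0.31) and 8 (0.16); the remaining lags stay at or below 0.07.
The dominant spike at lag 2 indicates a seasonal period of 2.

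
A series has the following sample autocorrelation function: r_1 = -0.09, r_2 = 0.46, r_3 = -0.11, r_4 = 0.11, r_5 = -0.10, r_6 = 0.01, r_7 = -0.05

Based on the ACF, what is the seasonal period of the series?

2

The largest autocorrelation is r_2 = 0.46; the remaining lags stay at or below 0.11.
The dominant spike at lag 2 indicates a seasonal period of 2.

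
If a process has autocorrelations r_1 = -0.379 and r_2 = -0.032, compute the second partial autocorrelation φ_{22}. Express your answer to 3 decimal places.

φ_{22} = (r_2 − r_1²) / (1 − r_1²)
r_1² = (-0.379)² = 0.143641
Numerator = -0.032 − 0.1436 = -0.1756; denominator = 1 − 0.1436 = 0.8564
φ_{22} = -0.1756 / 0.8564 = -0.205

-0.205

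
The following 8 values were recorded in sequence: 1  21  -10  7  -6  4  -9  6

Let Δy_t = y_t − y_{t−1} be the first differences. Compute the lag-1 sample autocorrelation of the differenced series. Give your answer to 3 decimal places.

First differences Δy: 20, -31, 17, -13, 10, -13, 15
Mean of differences = 0.7143
Numerator Σ(Δy_t−Δȳ)(Δy_{t+1}−Δȳ) = -1802.0816
Denominator Σ(Δy_t−Δȳ)² = 2309.4286
r_1(Δy) = -1802.0816 / 2309.4286 = -0.780

-0.780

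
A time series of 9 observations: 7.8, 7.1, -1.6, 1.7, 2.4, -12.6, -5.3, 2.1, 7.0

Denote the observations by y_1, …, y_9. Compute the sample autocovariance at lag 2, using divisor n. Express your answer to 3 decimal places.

Mean ȳ = (7.8 + 7.1 − 1.6 + 1.7 + 2.4 − 12.6 − 5.3 + 2.1 + 7.0)/9 = 0.9556
Σ_{t=1}^{7}(y_t−ȳ)(y_{t+2}−ȳ) = -89.0606
γ_2 = -89.0606 / 9 = -9.896

-9.896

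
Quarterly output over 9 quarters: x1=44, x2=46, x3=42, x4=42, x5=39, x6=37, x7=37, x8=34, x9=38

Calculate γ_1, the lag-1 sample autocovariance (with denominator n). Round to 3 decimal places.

Mean x̄ = (44 + 46 + 42 + 42 + 39 + 37 + 37 + 34 + 38)/9 = 39.8889
Σ_{t=1}^{8}(x_t−x̄)(x_{t+1}−x̄) = 79.6543
γ_1 = 79.6543 / 9 = 8.850

8.850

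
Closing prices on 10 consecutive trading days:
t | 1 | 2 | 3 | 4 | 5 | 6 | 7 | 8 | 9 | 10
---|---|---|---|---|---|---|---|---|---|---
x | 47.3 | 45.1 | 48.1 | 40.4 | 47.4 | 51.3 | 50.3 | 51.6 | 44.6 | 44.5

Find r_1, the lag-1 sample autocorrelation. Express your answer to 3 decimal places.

Mean x̄ = (47.3 + 45.1 + 48.1 + 40.4 + 47.4 + 51.3 + 50.3 + 51.6 + 44.6 + 44.5)/10 = 47.0600
Numerator Σ_{t=1}^{9}(x_t−x̄)(x_{t+1}−x̄) = 13.3184
Denominator Σ(x_t−x̄)² = 111.1440
r_1 = 13.3184 / 111.1440 = 0.120

0.120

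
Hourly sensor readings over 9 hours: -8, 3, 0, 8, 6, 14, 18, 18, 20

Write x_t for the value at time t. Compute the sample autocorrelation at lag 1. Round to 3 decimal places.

0.524

Mean x̄ = (-8 + 3 + 0 + 8 + 6 + 14 + 18 + 18 + 20)/9 = 8.7778
Numerator Σ_{t=1}^{8}(x_t−x̄)(x_{t+1}−x̄) = 378.8395
Denominator Σ(x_t−x̄)² = 723.5556
r_1 = 378.8395 / 723.5556 = 0.524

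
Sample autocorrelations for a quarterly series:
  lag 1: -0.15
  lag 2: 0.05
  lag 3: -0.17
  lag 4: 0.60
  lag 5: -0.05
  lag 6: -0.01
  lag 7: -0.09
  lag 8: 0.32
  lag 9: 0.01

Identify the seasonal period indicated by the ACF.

4

The largest autocorrelation is r_4 = 0.60, with a weaker echo at lag 8 (0.32); the remaining lags stay at or below 0.05.
The dominant spike at lag 4 indicates a seasonal period of 4.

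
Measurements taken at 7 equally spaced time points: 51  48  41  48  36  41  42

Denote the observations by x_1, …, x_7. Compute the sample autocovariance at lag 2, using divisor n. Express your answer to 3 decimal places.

3.137

Mean x̄ = (51 + 48 + 41 + 48 + 36 + 41 + 42)/7 = 43.8571
Σ_{t=1}^{5}(x_t−x̄)(x_{t+2}−x̄) = 21.9592
γ_2 = 21.9592 / 7 = 3.137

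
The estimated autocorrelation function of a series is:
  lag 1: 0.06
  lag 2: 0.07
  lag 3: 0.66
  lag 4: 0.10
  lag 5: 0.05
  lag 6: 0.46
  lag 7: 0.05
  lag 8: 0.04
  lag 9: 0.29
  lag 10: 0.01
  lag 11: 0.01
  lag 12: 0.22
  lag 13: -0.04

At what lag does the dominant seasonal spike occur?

3

The largest autocorrelation is r_3 = 0.66, with weaker echoes at lags 6 (0.46), 9 (0.29) and 12 (0.22); the remaining lags stay at or below 0.10.
The dominant spike at lag 3 indicates a seasonal period of 3.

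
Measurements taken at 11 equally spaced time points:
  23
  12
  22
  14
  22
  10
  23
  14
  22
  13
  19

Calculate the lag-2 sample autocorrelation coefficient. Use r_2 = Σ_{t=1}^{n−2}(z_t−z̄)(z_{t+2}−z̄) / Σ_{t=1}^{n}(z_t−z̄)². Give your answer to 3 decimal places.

Mean z̄ = (23 + 12 + 22 + 14 + 22 + 10 + 23 + 14 + 22 + 13 + 19)/11 = 17.6364
Numerator Σ_{t=1}^{9}(z_t−z̄)(z_{t+2}−z̄) = 188.0992
Denominator Σ(z_t−z̄)² = 254.5455
r_2 = 188.0992 / 254.5455 = 0.739

0.739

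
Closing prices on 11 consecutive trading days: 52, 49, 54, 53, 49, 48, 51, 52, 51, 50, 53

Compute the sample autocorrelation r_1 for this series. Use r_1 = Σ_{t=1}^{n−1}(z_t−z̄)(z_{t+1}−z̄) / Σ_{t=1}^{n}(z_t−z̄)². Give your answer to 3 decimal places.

Mean z̄ = (52 + 49 + 54 + 53 + 49 + 48 + 51 + 52 + 51 + 50 + 53)/11 = 51.0909
Numerator Σ_{t=1}^{10}(z_t−z̄)(z_{t+1}−z̄) = -1.8264
Denominator Σ(z_t−z̄)² = 36.9091
r_1 = -1.8264 / 36.9091 = -0.049

-0.049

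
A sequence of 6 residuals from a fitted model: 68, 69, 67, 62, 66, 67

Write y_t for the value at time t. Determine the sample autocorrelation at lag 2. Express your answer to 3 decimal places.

Mean ȳ = (68 + 69 + 67 + 62 + 66 + 67)/6 = 66.5000
Deviations from mean: 1.5000, 2.5000, 0.5000, -4.5000, -0.5000, 0.5000
Numerator Σ_{t=1}^{4}(y_t−ȳ)(y_{t+2}−ȳ) = -13.0000
Denominator Σ(y_t−ȳ)² = 29.5000
r_2 = -13.0000 / 29.5000 = -0.441

-0.441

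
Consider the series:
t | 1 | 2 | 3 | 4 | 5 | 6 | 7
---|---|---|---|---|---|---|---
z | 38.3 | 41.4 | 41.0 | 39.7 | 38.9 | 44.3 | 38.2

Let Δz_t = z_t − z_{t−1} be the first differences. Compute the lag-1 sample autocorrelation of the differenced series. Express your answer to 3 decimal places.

First differences Δz: 3.1, -0.4, -1.3, -0.8, 5.4, -6.1
Mean of differences = -0.0167
Numerator Σ(Δz_t−Δz̄)(Δz_{t+1}−Δz̄) = -36.8919
Denominator Σ(Δz_t−Δz̄)² = 78.4683
r_1(Δz) = -36.8919 / 78.4683 = -0.470

-0.470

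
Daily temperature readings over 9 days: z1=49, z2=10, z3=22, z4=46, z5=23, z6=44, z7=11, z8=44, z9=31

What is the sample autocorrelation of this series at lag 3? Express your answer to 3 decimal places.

Mean z̄ = (49 + 10 + 22 + 46 + 23 + 44 + 11 + 44 + 31)/9 = 31.1111
Σ(z_t−z̄)(z_{t+3}−z̄) = (266.3457) + (171.2346) + (-117.4321) + (-299.4321) + (-104.5432) + (-1.4321) = -85.2593
Denominator Σ(z_t−z̄)² = 1872.8889
r_3 = -85.2593 / 1872.8889 = -0.046

-0.046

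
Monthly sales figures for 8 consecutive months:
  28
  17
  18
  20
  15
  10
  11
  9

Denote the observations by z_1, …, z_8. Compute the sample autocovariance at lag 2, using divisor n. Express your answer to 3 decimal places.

6.125

Mean z̄ = (28 + 17 + 18 + 20 + 15 + 10 + 11 + 9)/8 = 16.0000
Deviations: 12.0000, 1.0000, 2.0000, 4.0000, -1.0000, -6.0000, -5.0000, -7.0000
Σ_{t=1}^{6}(z_t−z̄)(z_{t+2}−z̄) = 49.0000
γ_2 = 49.0000 / 8 = 6.125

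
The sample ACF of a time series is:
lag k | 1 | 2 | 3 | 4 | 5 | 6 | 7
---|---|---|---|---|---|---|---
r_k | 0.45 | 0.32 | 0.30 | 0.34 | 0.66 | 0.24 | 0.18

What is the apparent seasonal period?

The largest autocorrelation is r_5 = 0.66; the remaining lags stay at or below 0.45. The elevated value at lag 1 (0.45), dropping to 0.32 at lag 2, reflects decaying short-term dependence rather than seasonality.
The dominant spike at lag 5 indicates a seasonal period of 5.

5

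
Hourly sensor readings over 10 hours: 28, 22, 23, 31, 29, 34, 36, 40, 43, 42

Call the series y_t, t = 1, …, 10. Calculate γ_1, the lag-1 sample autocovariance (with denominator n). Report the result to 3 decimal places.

Mean ȳ = (28 + 22 + 23 + 31 + 29 + 34 + 36 + 40 + 43 + 42)/10 = 32.8000
Σ_{t=1}^{9}(y_t−ȳ)(y_{t+1}−ȳ) = 371.7600
γ_1 = 371.7600 / 10 = 37.176

37.176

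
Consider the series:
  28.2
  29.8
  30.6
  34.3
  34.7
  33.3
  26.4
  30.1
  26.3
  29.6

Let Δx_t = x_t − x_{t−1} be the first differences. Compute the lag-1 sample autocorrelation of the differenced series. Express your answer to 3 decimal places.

First differences Δx: 1.6, 0.8, 3.7, 0.4, -1.4, -6.9, 3.7, -3.8, 3.3
Mean of differences = 0.1556
Numerator Σ(Δx_t−Δx̄)(Δx_{t+1}−Δx̄) = -36.7898
Denominator Σ(Δx_t−Δx̄)² = 105.4222
r_1(Δx) = -36.7898 / 105.4222 = -0.349

-0.349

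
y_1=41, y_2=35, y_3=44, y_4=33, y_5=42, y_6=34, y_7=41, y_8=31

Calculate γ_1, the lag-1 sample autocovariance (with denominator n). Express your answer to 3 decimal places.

-15.721

Mean ȳ = (41 + 35 + 44 + 33 + 42 + 34 + 41 + 31)/8 = 37.6250
Deviations: 3.3750, -2.6250, 6.3750, -4.6250, 4.3750, -3.6250, 3.3750, -6.6250
Σ_{t=1}^{7}(y_t−ȳ)(y_{t+1}−ȳ) = -125.7656
γ_1 = -125.7656 / 8 = -15.721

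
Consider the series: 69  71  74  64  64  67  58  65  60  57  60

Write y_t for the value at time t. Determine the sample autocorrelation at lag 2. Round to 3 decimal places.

0.280

Mean ȳ = (69 + 71 + 74 + 64 + 64 + 67 + 58 + 65 + 60 + 57 + 60)/11 = 64.4545
Numerator Σ_{t=1}^{9}(y_t−ȳ)(y_{t+2}−ȳ) = 83.7686
Denominator Σ(y_t−ȳ)² = 298.7273
r_2 = 83.7686 / 298.7273 = 0.280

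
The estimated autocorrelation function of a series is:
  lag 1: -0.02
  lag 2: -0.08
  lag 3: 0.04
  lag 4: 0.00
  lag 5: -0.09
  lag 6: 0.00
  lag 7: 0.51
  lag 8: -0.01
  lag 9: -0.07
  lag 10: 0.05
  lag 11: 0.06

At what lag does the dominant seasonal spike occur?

7

The largest autocorrelation is r_7 = 0.51; the remaining lags stay at or below 0.06.
The dominant spike at lag 7 indicates a seasonal period of 7.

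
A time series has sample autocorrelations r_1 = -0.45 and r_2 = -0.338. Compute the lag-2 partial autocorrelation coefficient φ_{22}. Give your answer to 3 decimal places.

φ_{22} = (r_2 − r_1²) / (1 − r_1²)
r_1² = (-0.45)² = 0.2025
Numerator = -0.338 − 0.2025 = -0.5405; denominator = 1 − 0.2025 = 0.7975
φ_{22} = -0.5405 / 0.7975 = -0.678

-0.678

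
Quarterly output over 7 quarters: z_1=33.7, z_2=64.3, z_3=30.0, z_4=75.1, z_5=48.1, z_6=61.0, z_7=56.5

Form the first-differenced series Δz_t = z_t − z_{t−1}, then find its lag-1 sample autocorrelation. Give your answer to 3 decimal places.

-0.849

First differences Δz: 30.6, -34.3, 45.1, -27.0, 12.9, -4.5
Mean of differences = 3.8000
Numerator Σ(Δz_t−Δz̄)(Δz_{t+1}−Δz̄) = -4222.4600
Denominator Σ(Δz_t−Δz̄)² = 4975.8800
r_1(Δz) = -4222.4600 / 4975.8800 = -0.849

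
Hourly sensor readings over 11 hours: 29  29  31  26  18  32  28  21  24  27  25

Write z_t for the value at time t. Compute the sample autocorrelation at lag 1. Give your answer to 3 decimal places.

-0.090

Mean z̄ = (29 + 29 + 31 + 26 + 18 + 32 + 28 + 21 + 24 + 27 + 25)/11 = 26.3636
Numerator Σ_{t=1}^{10}(z_t−z̄)(z_{t+1}−z̄) = -15.8595
Denominator Σ(z_t−z̄)² = 176.5455
r_1 = -15.8595 / 176.5455 = -0.090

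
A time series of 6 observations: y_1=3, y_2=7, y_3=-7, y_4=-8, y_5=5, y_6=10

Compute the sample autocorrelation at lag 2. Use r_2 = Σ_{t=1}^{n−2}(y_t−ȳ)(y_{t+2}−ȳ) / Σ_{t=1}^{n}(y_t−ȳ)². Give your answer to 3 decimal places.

-0.618

Mean ȳ = (3 + 7 − 7 − 8 + 5 + 10)/6 = 1.6667
Σ(y_t−ȳ)(y_{t+2}−ȳ) = (-11.5556) + (-51.5556) + (-28.8889) + (-80.5556) = -172.5556
Denominator Σ(y_t−ȳ)² = 279.3333
r_2 = -172.5556 / 279.3333 = -0.618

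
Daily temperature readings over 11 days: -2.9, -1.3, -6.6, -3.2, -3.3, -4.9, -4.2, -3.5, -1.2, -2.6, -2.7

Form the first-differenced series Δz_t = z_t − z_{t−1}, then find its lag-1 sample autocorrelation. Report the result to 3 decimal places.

-0.542

First differences Δz: 1.6, -5.3, 3.4, -0.1, -1.6, 0.7, 0.7, 2.3, -1.4, -0.1
Mean of differences = 0.0200
Numerator Σ(Δz_t−Δz̄)(Δz_{t+1}−Δz̄) = -28.7544
Denominator Σ(Δz_t−Δz̄)² = 53.0160
r_1(Δz) = -28.7544 / 53.0160 = -0.542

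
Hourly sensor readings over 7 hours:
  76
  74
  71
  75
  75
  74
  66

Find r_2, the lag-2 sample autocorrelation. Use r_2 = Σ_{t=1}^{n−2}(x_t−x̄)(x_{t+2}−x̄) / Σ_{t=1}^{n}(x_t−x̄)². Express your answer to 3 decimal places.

-0.278

Mean x̄ = (76 + 74 + 71 + 75 + 75 + 74 + 66)/7 = 73.0000
Deviations from mean: 3.0000, 1.0000, -2.0000, 2.0000, 2.0000, 1.0000, -7.0000
Σ(x_t−x̄)(x_{t+2}−x̄) = (-6.0000) + (2.0000) + (-4.0000) + (2.0000) + (-14.0000) = -20.0000
Denominator Σ(x_t−x̄)² = 72.0000
r_2 = -20.0000 / 72.0000 = -0.278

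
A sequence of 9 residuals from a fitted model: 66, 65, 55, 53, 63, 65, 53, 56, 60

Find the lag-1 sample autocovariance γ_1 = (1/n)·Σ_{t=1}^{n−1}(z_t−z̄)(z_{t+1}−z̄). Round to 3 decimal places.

Mean z̄ = (66 + 65 + 55 + 53 + 63 + 65 + 53 + 56 + 60)/9 = 59.5556
Σ_{t=1}^{8}(z_t−z̄)(z_{t+1}−z̄) = 22.3580
γ_1 = 22.3580 / 9 = 2.484

2.484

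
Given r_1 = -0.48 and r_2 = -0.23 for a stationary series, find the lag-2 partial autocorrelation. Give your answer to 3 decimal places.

-0.598

φ_{22} = (r_2 − r_1²) / (1 − r_1²)
r_1² = (-0.48)² = 0.2304
Numerator = -0.23 − 0.2304 = -0.4604; denominator = 1 − 0.2304 = 0.7696
φ_{22} = -0.4604 / 0.7696 = -0.598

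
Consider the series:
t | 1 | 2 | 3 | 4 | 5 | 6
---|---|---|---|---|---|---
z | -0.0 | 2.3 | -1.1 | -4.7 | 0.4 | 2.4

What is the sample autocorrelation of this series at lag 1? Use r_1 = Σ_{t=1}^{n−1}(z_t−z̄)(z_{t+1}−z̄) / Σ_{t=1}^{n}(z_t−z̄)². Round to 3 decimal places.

Mean z̄ = (-0.0 + 2.3 − 1.1 − 4.7 + 0.4 + 2.4)/6 = -0.1167
Deviations from mean: 0.1167, 2.4167, -0.9833, -4.5833, 0.5167, 2.5167
Numerator Σ_{t=1}^{5}(z_t−z̄)(z_{t+1}−z̄) = 1.3447
Denominator Σ(z_t−z̄)² = 34.4283
r_1 = 1.3447 / 34.4283 = 0.039

0.039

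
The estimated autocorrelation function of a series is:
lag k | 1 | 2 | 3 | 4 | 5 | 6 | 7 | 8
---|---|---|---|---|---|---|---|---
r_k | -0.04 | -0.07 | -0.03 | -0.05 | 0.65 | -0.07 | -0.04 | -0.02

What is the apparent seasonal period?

The largest autocorrelation is r_5 = 0.65; the remaining lags stay at or below -0.02.
The dominant spike at lag 5 indicates a seasonal period of 5.

5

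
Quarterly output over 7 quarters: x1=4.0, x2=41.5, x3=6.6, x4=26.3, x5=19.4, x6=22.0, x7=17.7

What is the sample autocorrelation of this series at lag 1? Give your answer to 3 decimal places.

Mean x̄ = (4.0 + 41.5 + 6.6 + 26.3 + 19.4 + 22.0 + 17.7)/7 = 19.6429
Σ(x_t−x̄)(x_{t+1}−x̄) = (-341.9082) + (-285.0796) + (-86.8282) + (-1.6167) + (-0.5724) + (-4.5796) = -720.5847
Denominator Σ(x_t−x̄)² = 946.2571
r_1 = -720.5847 / 946.2571 = -0.762

-0.762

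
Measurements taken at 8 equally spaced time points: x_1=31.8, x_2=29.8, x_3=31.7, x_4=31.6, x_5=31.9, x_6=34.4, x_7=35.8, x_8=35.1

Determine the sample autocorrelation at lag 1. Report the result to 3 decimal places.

0.624

Mean x̄ = (31.8 + 29.8 + 31.7 + 31.6 + 31.9 + 34.4 + 35.8 + 35.1)/8 = 32.7625
Deviations from mean: -0.9625, -2.9625, -1.0625, -1.1625, -0.8625, 1.6375, 3.0375, 2.3375
Σ(x_t−x̄)(x_{t+1}−x̄) = (2.8514) + (3.1477) + (1.2352) + (1.0027) + (-1.4123) + (4.9739) + (7.1002) = 18.8986
Denominator Σ(x_t−x̄)² = 30.2988
r_1 = 18.8986 / 30.2988 = 0.624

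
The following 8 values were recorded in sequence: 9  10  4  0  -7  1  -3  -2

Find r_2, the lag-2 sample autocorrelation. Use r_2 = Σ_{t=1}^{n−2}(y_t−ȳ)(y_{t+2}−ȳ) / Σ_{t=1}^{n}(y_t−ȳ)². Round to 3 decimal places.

0.105

Mean ȳ = (9 + 10 + 4 + 0 − 7 + 1 − 3 − 2)/8 = 1.5000
Deviations from mean: 7.5000, 8.5000, 2.5000, -1.5000, -8.5000, -0.5000, -4.5000, -3.5000
Σ(y_t−ȳ)(y_{t+2}−ȳ) = (18.7500) + (-12.7500) + (-21.2500) + (0.7500) + (38.2500) + (1.7500) = 25.5000
Denominator Σ(y_t−ȳ)² = 242.0000
r_2 = 25.5000 / 242.0000 = 0.105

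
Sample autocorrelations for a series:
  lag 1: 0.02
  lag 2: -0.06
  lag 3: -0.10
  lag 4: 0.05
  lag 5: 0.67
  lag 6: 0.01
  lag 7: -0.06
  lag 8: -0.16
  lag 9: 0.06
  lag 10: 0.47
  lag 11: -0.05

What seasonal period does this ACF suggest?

The largest autocorrelation is r_5 = 0.67, with a weaker echo at lag 10 (0.47); the remaining lags stay at or below 0.06.
The dominant spike at lag 5 indicates a seasonal period of 5.

5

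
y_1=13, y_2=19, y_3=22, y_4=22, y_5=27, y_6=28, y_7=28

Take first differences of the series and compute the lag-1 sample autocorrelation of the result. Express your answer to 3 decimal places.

-0.172

First differences Δy: 6, 3, 0, 5, 1, 0
Mean of differences = 2.5000
Numerator Σ(Δy_t−Δȳ)(Δy_{t+1}−Δȳ) = -5.7500
Denominator Σ(Δy_t−Δȳ)² = 33.5000
r_1(Δy) = -5.7500 / 33.5000 = -0.172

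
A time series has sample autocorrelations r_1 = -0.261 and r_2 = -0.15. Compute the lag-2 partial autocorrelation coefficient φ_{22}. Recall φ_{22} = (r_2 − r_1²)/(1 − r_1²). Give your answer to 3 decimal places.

-0.234

φ_{22} = (r_2 − r_1²) / (1 − r_1²)
r_1² = (-0.261)² = 0.068121
Numerator = -0.15 − 0.0681 = -0.2181; denominator = 1 − 0.0681 = 0.9319
φ_{22} = -0.2181 / 0.9319 = -0.234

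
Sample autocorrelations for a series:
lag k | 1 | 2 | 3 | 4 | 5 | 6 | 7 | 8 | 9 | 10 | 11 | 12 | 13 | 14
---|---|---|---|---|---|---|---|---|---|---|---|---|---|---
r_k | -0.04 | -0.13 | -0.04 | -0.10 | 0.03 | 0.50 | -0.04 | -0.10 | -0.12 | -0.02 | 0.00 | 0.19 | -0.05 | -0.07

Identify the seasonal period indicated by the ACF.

The largest autocorrelation is r_6 = 0.50, with a weaker echo at lag 12 (0.19); the remaining lags stay at or below 0.03.
The dominant spike at lag 6 indicates a seasonal period of 6.

6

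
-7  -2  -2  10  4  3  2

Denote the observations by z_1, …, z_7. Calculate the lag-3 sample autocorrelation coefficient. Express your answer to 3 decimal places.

Mean z̄ = (-7 − 2 − 2 + 10 + 4 + 3 + 2)/7 = 1.1429
Deviations from mean: -8.1429, -3.1429, -3.1429, 8.8571, 2.8571, 1.8571, 0.8571
Σ(z_t−z̄)(z_{t+3}−z̄) = (-72.1224) + (-8.9796) + (-5.8367) + (7.5918) = -79.3469
Denominator Σ(z_t−z̄)² = 176.8571
r_3 = -79.3469 / 176.8571 = -0.449

-0.449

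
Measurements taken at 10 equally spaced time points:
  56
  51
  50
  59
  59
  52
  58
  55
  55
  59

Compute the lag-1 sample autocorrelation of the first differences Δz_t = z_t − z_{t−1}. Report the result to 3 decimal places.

-0.303

First differences Δz: -5, -1, 9, 0, -7, 6, -3, 0, 4
Mean of differences = 0.3333
Numerator Σ(Δz_t−Δz̄)(Δz_{t+1}−Δz̄) = -65.4444
Denominator Σ(Δz_t−Δz̄)² = 216.0000
r_1(Δz) = -65.4444 / 216.0000 = -0.303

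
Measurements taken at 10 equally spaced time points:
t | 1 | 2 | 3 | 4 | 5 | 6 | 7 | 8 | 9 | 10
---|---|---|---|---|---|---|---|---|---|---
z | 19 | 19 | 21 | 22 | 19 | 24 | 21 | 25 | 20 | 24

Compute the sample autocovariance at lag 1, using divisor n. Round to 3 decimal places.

Mean z̄ = (19 + 19 + 21 + 22 + 19 + 24 + 21 + 25 + 20 + 24)/10 = 21.4000
Σ_{t=1}^{9}(z_t−z̄)(z_{t+1}−z̄) = -12.3600
γ_1 = -12.3600 / 10 = -1.236

-1.236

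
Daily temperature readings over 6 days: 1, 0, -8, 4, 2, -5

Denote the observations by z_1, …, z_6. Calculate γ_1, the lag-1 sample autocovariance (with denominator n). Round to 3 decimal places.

-6.167

Mean z̄ = (1 + 0 − 8 + 4 + 2 − 5)/6 = -1.0000
Deviations: 2.0000, 1.0000, -7.0000, 5.0000, 3.0000, -4.0000
Σ_{t=1}^{5}(z_t−z̄)(z_{t+1}−z̄) = -37.0000
γ_1 = -37.0000 / 6 = -6.167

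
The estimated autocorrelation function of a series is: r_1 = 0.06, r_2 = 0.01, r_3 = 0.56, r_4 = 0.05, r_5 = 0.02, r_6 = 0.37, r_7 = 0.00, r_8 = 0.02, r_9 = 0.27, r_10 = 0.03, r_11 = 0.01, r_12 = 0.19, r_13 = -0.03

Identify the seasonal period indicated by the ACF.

3

The largest autocorrelation is r_3 = 0.56, with weaker echoes at lags 6 (0.37), 9 (0.27) and 12 (0.19); the remaining lags stay at or below 0.06.
The dominant spike at lag 3 indicates a seasonal period of 3.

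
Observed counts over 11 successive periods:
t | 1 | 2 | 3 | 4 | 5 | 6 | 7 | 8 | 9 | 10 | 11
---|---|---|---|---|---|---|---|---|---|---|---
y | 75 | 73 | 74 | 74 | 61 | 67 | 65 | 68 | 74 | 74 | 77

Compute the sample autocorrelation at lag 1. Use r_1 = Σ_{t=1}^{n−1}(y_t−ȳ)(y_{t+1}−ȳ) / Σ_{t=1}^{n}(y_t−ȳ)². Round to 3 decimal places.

Mean ȳ = (75 + 73 + 74 + 74 + 61 + 67 + 65 + 68 + 74 + 74 + 77)/11 = 71.0909
Numerator Σ_{t=1}^{10}(y_t−ȳ)(y_{t+1}−ȳ) = 93.8099
Denominator Σ(y_t−ȳ)² = 252.9091
r_1 = 93.8099 / 252.9091 = 0.371

0.371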